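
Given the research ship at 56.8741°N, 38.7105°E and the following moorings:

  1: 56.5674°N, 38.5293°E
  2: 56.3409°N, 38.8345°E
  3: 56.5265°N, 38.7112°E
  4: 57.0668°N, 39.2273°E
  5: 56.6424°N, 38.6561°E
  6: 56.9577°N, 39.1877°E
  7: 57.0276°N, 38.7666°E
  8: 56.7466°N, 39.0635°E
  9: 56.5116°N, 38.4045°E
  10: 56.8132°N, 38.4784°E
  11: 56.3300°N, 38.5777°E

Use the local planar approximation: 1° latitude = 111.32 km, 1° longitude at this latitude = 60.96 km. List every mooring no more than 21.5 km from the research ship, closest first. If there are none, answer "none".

Distances from 56.8741°N, 38.7105°E:
1: √((-0.3067·111.32)² + (-0.1812·60.96)²) = √(1165.665512 + 122.013056) = 35.8842 km
2: √((-0.5332·111.32)² + (0.1240·60.96)²) = √(3523.113843 + 57.139086) = 59.8352 km
3: √((-0.3476·111.32)² + (0.0007·60.96)²) = √(1497.290024 + 0.001821) = 38.6949 km
4: √((0.1927·111.32)² + (0.5168·60.96)²) = √(460.161017 + 992.510081) = 38.1139 km
5: √((-0.2317·111.32)² + (-0.0544·60.96)²) = √(665.270802 + 10.997342) = 26.0052 km
6: √((0.0836·111.32)² + (0.4772·60.96)²) = √(86.608188 + 846.234616) = 30.5425 km
7: √((0.1535·111.32)² + (0.0561·60.96)²) = √(291.986757 + 11.695415) = 17.4265 km
8: √((-0.1275·111.32)² + (0.3530·60.96)²) = √(201.449765 + 463.062196) = 25.7781 km
9: √((-0.3625·111.32)² + (-0.3060·60.96)²) = √(1628.404962 + 347.962762) = 44.4564 km
10: √((-0.0609·111.32)² + (-0.2321·60.96)²) = √(45.960102 + 200.188994) = 15.6891 km
11: √((-0.5441·111.32)² + (-0.1328·60.96)²) = √(3668.629442 + 65.536926) = 61.1078 km
Threshold 21.5 km: 10 (15.6891 km), 7 (17.4265 km) are within range.

10, 7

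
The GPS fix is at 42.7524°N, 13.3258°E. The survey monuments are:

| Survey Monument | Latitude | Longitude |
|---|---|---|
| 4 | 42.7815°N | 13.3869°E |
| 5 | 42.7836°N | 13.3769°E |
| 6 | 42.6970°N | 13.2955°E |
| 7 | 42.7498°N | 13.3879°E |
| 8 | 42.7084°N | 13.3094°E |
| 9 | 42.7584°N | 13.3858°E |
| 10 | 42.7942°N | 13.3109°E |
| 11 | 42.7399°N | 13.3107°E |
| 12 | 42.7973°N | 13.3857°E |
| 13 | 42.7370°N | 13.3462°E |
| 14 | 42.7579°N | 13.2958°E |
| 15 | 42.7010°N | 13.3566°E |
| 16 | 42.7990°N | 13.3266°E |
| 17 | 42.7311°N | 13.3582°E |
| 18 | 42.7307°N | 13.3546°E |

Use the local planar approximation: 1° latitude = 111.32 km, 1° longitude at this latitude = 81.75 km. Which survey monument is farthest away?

12

Distances from 42.7524°N, 13.3258°E:
4: 5.9534 km
5: 5.4327 km
6: 6.6460 km
7: 5.0849 km
8: 5.0783 km
9: 4.9503 km
10: 4.8100 km
11: 1.8601 km
12: 6.9973 km
13: 2.3917 km
14: 2.5278 km
15: 6.2513 km
16: 5.1879 km
17: 3.5550 km
18: 3.3732 km
Maximum: 12 at 6.9973 km.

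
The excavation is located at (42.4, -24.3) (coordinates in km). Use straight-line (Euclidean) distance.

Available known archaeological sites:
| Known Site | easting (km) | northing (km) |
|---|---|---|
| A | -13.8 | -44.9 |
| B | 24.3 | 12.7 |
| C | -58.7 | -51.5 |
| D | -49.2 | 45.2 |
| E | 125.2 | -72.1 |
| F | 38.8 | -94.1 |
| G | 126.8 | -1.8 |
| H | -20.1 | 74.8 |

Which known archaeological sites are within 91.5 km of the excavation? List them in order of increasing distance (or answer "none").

Distances from (42.4, -24.3):
A: √((-56.2)² + (-20.6)²) = √(3158.440 + 424.360) = 59.9 km
B: √((-18.1)² + (37.0)²) = √(327.610 + 1369.000) = 41.2 km
C: √((-101.1)² + (-27.2)²) = √(10221.210 + 739.840) = 104.7 km
D: √((-91.6)² + (69.5)²) = √(8390.560 + 4830.250) = 115.0 km
E: √((82.8)² + (-47.8)²) = √(6855.840 + 2284.840) = 95.6 km
F: √((-3.6)² + (-69.8)²) = √(12.960 + 4872.040) = 69.9 km
G: √((84.4)² + (22.5)²) = √(7123.360 + 506.250) = 87.3 km
H: √((-62.5)² + (99.1)²) = √(3906.250 + 9820.810) = 117.2 km
Threshold 91.5 km: B (41.2 km), A (59.9 km), F (69.9 km), G (87.3 km) are within range.

B, A, F, G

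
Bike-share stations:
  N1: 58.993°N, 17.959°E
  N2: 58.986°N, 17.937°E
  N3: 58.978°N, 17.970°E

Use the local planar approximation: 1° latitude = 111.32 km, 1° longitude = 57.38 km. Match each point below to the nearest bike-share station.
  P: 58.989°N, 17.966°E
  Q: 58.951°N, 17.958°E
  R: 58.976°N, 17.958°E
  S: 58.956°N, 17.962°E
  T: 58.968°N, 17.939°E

P→N1; Q→N3; R→N3; S→N3; T→N2

P at 58.989°N, 17.966°E:
  N1: √((0.004·111.32)² + (-0.007·57.38)²) = √(0.19827 + 0.16133) = 0.600 km
  N2: √((-0.003·111.32)² + (-0.029·57.38)²) = √(0.11153 + 2.76896) = 1.697 km
  N3: √((-0.011·111.32)² + (0.004·57.38)²) = √(1.49945 + 0.05268) = 1.246 km
  → nearest: N1 (0.600 km)
Q at 58.951°N, 17.958°E:
  N1: √((0.042·111.32)² + (0.001·57.38)²) = √(21.85974 + 0.00329) = 4.676 km
  N2: √((0.035·111.32)² + (-0.021·57.38)²) = √(15.18037 + 1.45198) = 4.078 km
  N3: √((0.027·111.32)² + (0.012·57.38)²) = √(9.03387 + 0.47411) = 3.084 km
  → nearest: N3 (3.084 km)
R at 58.976°N, 17.958°E:
  N1: √((0.017·111.32)² + (0.001·57.38)²) = √(3.58133 + 0.00329) = 1.893 km
  N2: √((0.010·111.32)² + (-0.021·57.38)²) = √(1.23921 + 1.45198) = 1.640 km
  N3: √((0.002·111.32)² + (0.012·57.38)²) = √(0.04957 + 0.47411) = 0.724 km
  → nearest: N3 (0.724 km)
S at 58.956°N, 17.962°E:
  N1: √((0.037·111.32)² + (-0.003·57.38)²) = √(16.96484 + 0.02963) = 4.122 km
  N2: √((0.030·111.32)² + (-0.025·57.38)²) = √(11.15293 + 2.05779) = 3.635 km
  N3: √((0.022·111.32)² + (0.008·57.38)²) = √(5.99780 + 0.21072) = 2.492 km
  → nearest: N3 (2.492 km)
T at 58.968°N, 17.939°E:
  N1: √((0.025·111.32)² + (0.020·57.38)²) = √(7.74509 + 1.31699) = 3.010 km
  N2: √((0.018·111.32)² + (-0.002·57.38)²) = √(4.01505 + 0.01317) = 2.007 km
  N3: √((0.010·111.32)² + (0.031·57.38)²) = √(1.23921 + 3.16406) = 2.098 km
  → nearest: N2 (2.007 km)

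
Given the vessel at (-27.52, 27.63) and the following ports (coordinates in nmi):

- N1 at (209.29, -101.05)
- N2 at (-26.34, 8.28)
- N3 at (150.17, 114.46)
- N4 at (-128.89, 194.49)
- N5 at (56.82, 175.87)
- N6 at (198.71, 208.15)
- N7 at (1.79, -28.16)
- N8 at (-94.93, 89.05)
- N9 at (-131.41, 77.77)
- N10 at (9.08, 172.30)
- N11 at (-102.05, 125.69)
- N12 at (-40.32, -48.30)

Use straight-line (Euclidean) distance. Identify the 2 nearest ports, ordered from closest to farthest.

Distances from (-27.52, 27.63):
N1: √((236.81)² + (-128.68)²) = √(56078.9761 + 16558.5424) = 269.51 nmi
N2: √((1.18)² + (-19.35)²) = √(1.3924 + 374.4225) = 19.39 nmi
N3: √((177.69)² + (86.83)²) = √(31573.7361 + 7539.4489) = 197.77 nmi
N4: √((-101.37)² + (166.86)²) = √(10275.8769 + 27842.2596) = 195.24 nmi
N5: √((84.34)² + (148.24)²) = √(7113.2356 + 21975.0976) = 170.55 nmi
N6: √((226.23)² + (180.52)²) = √(51180.0129 + 32587.4704) = 289.43 nmi
N7: √((29.31)² + (-55.79)²) = √(859.0761 + 3112.5241) = 63.02 nmi
N8: √((-67.41)² + (61.42)²) = √(4544.1081 + 3772.4164) = 91.19 nmi
N9: √((-103.89)² + (50.14)²) = √(10793.1321 + 2514.0196) = 115.36 nmi
N10: √((36.60)² + (144.67)²) = √(1339.5600 + 20929.4089) = 149.23 nmi
N11: √((-74.53)² + (98.06)²) = √(5554.7209 + 9615.7636) = 123.17 nmi
N12: √((-12.80)² + (-75.93)²) = √(163.8400 + 5765.3649) = 77.00 nmi
Sorted: N2 (19.39 nmi) < N7 (63.02 nmi) < N12 (77.00 nmi) < N8 (91.19 nmi) < …

N2, N7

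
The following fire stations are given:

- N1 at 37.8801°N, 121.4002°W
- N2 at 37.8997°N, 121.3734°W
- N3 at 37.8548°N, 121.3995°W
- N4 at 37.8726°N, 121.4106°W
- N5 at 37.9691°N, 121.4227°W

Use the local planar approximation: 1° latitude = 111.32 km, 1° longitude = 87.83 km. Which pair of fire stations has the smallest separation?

N1 and N4

Pairwise distances:
N1–N4: 1.2375 km
N3–N4: 2.2083 km
N1–N3: 2.8171 km
N1–N2: 3.2095 km
N2–N4: 4.4470 km
N2–N3: 5.4989 km
N2–N5: 8.8563 km
N1–N5: 10.1026 km
N4–N5: 10.7948 km
N3–N5: 12.8860 km
Closest pair: N1–N4 at 1.2375 km.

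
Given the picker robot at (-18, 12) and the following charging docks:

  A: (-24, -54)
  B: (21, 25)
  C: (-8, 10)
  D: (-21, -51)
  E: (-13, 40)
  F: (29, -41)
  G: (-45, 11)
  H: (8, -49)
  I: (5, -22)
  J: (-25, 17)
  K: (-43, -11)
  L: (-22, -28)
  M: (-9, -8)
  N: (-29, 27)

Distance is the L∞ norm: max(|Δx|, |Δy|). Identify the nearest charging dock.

J

Distances from (-18, 12):
A: 66
B: 39
C: 10
D: 63
E: 28
F: 53
G: 27
H: 61
I: 34
J: 7
K: 25
L: 40
M: 20
N: 15
Minimum: J at 7.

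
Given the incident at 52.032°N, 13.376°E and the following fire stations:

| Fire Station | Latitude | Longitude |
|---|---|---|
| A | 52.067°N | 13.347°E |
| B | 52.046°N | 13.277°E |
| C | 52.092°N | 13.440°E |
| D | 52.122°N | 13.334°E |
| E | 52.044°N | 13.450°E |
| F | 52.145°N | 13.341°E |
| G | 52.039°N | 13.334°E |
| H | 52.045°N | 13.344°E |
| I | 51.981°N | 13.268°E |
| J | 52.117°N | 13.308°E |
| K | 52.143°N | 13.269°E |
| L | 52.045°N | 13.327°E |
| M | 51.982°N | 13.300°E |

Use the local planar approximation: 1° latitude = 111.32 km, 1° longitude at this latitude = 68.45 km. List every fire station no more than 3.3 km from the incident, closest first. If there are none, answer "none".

H, G

Distances from 52.032°N, 13.376°E:
A: √((0.035·111.32)² + (-0.029·68.45)²) = √(15.18037 + 3.94042) = 4.373 km
B: √((0.014·111.32)² + (-0.099·68.45)²) = √(2.42886 + 45.92163) = 6.953 km
C: √((0.060·111.32)² + (0.064·68.45)²) = √(44.61171 + 19.19141) = 7.988 km
D: √((0.090·111.32)² + (-0.042·68.45)²) = √(100.37635 + 8.26505) = 10.423 km
E: √((0.012·111.32)² + (0.074·68.45)²) = √(1.78447 + 25.65726) = 5.238 km
F: √((0.113·111.32)² + (-0.035·68.45)²) = √(158.23527 + 5.73962) = 12.805 km
G: √((0.007·111.32)² + (-0.042·68.45)²) = √(0.60721 + 8.26505) = 2.979 km
H: √((0.013·111.32)² + (-0.032·68.45)²) = √(2.09427 + 4.79785) = 2.625 km
I: √((-0.051·111.32)² + (-0.108·68.45)²) = √(32.23196 + 54.65053) = 9.321 km
J: √((0.085·111.32)² + (-0.068·68.45)²) = √(89.53323 + 21.66530) = 10.545 km
K: √((0.111·111.32)² + (-0.107·68.45)²) = √(152.68359 + 53.64317) = 14.364 km
L: √((0.013·111.32)² + (-0.049·68.45)²) = √(2.09427 + 11.24965) = 3.653 km
M: √((-0.050·111.32)² + (-0.076·68.45)²) = √(30.98036 + 27.06288) = 7.619 km
Threshold 3.3 km: H (2.625 km), G (2.979 km) are within range.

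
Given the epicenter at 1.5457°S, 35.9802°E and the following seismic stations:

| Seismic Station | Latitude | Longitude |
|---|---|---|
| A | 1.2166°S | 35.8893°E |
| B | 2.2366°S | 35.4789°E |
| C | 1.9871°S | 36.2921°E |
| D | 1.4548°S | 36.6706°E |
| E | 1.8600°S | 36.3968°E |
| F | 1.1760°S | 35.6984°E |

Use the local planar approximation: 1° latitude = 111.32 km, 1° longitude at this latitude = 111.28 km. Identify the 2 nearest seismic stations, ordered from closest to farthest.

A, F

Distances from 1.5457°S, 35.9802°E:
A: √((0.3291·111.32)² + (-0.0909·111.28)²) = √(1342.153412 + 102.320346) = 38.0062 km
B: √((-0.6909·111.32)² + (-0.5013·111.28)²) = √(5915.300075 + 3111.928738) = 95.0117 km
C: √((-0.4414·111.32)² + (0.3119·111.28)²) = √(2414.410177 + 1204.661369) = 60.1587 km
D: √((0.0909·111.32)² + (0.6904·111.28)²) = √(102.393918 + 5902.497331) = 77.4912 km
E: √((-0.3143·111.32)² + (0.4166·111.28)²) = √(1224.151467 + 2149.179875) = 58.0804 km
F: √((0.3697·111.32)² + (-0.2818·111.28)²) = √(1693.734354 + 983.368317) = 51.7407 km
Sorted: A (38.0062 km) < F (51.7407 km) < E (58.0804 km) < C (60.1587 km) < …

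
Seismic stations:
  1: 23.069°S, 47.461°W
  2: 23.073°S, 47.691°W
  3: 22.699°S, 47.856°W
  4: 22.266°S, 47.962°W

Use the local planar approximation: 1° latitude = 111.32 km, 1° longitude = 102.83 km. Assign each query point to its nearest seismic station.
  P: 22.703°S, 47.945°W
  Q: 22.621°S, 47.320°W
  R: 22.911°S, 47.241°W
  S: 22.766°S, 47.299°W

P at 22.703°S, 47.945°W:
  1: 64.320 km
  2: 48.772 km
  3: 9.163 km
  4: 48.678 km
  → nearest: 3 (9.163 km)
Q at 22.621°S, 47.320°W:
  1: 51.936 km
  2: 63.144 km
  3: 55.797 km
  4: 76.941 km
  → nearest: 1 (51.936 km)
R at 22.911°S, 47.241°W:
  1: 28.656 km
  2: 49.663 km
  3: 67.500 km
  4: 103.210 km
  → nearest: 1 (28.656 km)
S at 22.766°S, 47.299°W:
  1: 37.619 km
  2: 52.847 km
  3: 57.760 km
  4: 88.012 km
  → nearest: 1 (37.619 km)

P→3; Q→1; R→1; S→1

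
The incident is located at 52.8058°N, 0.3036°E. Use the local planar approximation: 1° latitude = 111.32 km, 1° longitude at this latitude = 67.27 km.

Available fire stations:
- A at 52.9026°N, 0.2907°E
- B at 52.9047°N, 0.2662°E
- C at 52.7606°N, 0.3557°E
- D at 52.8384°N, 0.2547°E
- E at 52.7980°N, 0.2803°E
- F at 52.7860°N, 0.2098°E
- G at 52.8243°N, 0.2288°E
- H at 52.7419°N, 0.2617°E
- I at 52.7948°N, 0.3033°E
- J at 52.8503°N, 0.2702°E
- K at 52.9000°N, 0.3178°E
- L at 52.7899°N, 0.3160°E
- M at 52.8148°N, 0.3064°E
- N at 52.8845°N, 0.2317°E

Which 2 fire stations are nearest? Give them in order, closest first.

Distances from 52.8058°N, 0.3036°E:
A: 10.8107 km
B: 11.2934 km
C: 6.1320 km
D: 4.8980 km
E: 1.7918 km
F: 6.6838 km
G: 5.4369 km
H: 7.6514 km
I: 1.2247 km
J: 5.4395 km
K: 10.5298 km
L: 1.9567 km
M: 1.0194 km
N: 10.0073 km
Sorted: M (1.0194 km) < I (1.2247 km) < E (1.7918 km) < L (1.9567 km) < …

M, I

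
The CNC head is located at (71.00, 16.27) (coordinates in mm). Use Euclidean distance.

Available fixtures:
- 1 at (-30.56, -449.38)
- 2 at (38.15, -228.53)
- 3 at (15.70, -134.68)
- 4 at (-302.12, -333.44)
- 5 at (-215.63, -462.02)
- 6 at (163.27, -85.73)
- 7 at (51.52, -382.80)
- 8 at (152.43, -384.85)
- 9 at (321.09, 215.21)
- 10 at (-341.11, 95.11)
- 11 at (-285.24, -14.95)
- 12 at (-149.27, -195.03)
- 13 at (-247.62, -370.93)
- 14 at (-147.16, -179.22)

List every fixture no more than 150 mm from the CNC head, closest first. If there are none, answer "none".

6

Distances from (71.00, 16.27):
1: 476.60 mm
2: 246.99 mm
3: 160.76 mm
4: 511.39 mm
5: 557.60 mm
6: 137.54 mm
7: 399.55 mm
8: 409.30 mm
9: 319.57 mm
10: 419.58 mm
11: 357.61 mm
12: 305.23 mm
13: 501.44 mm
14: 292.93 mm
Threshold 150 mm: 6 (137.54 mm) is within range.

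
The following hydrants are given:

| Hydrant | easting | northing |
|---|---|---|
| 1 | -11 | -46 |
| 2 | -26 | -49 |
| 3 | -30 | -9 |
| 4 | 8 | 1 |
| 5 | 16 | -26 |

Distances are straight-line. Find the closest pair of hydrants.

Pairwise distances:
1–2: √((-15)² + (-3)²) = √(225.000 + 9.000) = 15.3
1–3: √((-19)² + (37)²) = √(361.000 + 1369.000) = 41.6
1–4: √((19)² + (47)²) = √(361.000 + 2209.000) = 50.7
1–5: √((27)² + (20)²) = √(729.000 + 400.000) = 33.6
2–3: √((-4)² + (40)²) = √(16.000 + 1600.000) = 40.2
2–4: √((34)² + (50)²) = √(1156.000 + 2500.000) = 60.5
2–5: √((42)² + (23)²) = √(1764.000 + 529.000) = 47.9
3–4: √((38)² + (10)²) = √(1444.000 + 100.000) = 39.3
3–5: √((46)² + (-17)²) = √(2116.000 + 289.000) = 49.0
4–5: √((8)² + (-27)²) = √(64.000 + 729.000) = 28.2
Closest pair: 1–2 at 15.3.

1 and 2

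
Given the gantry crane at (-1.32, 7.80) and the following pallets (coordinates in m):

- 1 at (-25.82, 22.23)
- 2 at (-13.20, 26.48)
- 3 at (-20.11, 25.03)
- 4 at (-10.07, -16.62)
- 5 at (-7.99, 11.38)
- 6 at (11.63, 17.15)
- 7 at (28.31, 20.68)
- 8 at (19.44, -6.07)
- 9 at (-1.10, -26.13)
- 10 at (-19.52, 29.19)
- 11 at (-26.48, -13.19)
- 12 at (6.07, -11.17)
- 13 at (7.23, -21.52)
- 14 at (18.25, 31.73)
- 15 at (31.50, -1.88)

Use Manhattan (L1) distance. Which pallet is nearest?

Distances from (-1.32, 7.80):
1: |-24.50| + |14.43| = 24.50 + 14.43 = 38.93 m
2: |-11.88| + |18.68| = 11.88 + 18.68 = 30.56 m
3: |-18.79| + |17.23| = 18.79 + 17.23 = 36.02 m
4: |-8.75| + |-24.42| = 8.75 + 24.42 = 33.17 m
5: |-6.67| + |3.58| = 6.67 + 3.58 = 10.25 m
6: |12.95| + |9.35| = 12.95 + 9.35 = 22.30 m
7: |29.63| + |12.88| = 29.63 + 12.88 = 42.51 m
8: |20.76| + |-13.87| = 20.76 + 13.87 = 34.63 m
9: |0.22| + |-33.93| = 0.22 + 33.93 = 34.15 m
10: |-18.20| + |21.39| = 18.20 + 21.39 = 39.59 m
11: |-25.16| + |-20.99| = 25.16 + 20.99 = 46.15 m
12: |7.39| + |-18.97| = 7.39 + 18.97 = 26.36 m
13: |8.55| + |-29.32| = 8.55 + 29.32 = 37.87 m
14: |19.57| + |23.93| = 19.57 + 23.93 = 43.50 m
15: |32.82| + |-9.68| = 32.82 + 9.68 = 42.50 m
Minimum: 5 at 10.25 m.

5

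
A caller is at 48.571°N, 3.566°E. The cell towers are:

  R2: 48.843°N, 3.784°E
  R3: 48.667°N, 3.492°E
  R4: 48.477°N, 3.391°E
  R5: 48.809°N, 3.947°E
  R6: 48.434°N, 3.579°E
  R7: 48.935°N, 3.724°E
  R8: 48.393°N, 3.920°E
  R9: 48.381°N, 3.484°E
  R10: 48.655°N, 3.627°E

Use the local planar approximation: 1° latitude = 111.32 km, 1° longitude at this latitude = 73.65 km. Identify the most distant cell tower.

R7

Distances from 48.571°N, 3.566°E:
R2: √((0.272·111.32)² + (0.218·73.65)²) = √(916.82026 + 257.78550) = 34.273 km
R3: √((0.096·111.32)² + (-0.074·73.65)²) = √(114.20598 + 29.70359) = 11.996 km
R4: √((-0.094·111.32)² + (-0.175·73.65)²) = √(109.49697 + 166.11988) = 16.602 km
R5: √((0.238·111.32)² + (0.381·73.65)²) = √(701.94051 + 787.40008) = 38.592 km
R6: √((-0.137·111.32)² + (0.013·73.65)²) = √(232.58812 + 0.91671) = 15.281 km
R7: √((0.364·111.32)² + (0.158·73.65)²) = √(1641.90930 + 135.41279) = 42.158 km
R8: √((-0.178·111.32)² + (0.354·73.65)²) = √(392.63264 + 679.75440) = 32.747 km
R9: √((-0.190·111.32)² + (-0.082·73.65)²) = √(447.35634 + 36.47314) = 21.996 km
R10: √((0.084·111.32)² + (0.061·73.65)²) = √(87.43896 + 20.18390) = 10.374 km
Maximum: R7 at 42.158 km.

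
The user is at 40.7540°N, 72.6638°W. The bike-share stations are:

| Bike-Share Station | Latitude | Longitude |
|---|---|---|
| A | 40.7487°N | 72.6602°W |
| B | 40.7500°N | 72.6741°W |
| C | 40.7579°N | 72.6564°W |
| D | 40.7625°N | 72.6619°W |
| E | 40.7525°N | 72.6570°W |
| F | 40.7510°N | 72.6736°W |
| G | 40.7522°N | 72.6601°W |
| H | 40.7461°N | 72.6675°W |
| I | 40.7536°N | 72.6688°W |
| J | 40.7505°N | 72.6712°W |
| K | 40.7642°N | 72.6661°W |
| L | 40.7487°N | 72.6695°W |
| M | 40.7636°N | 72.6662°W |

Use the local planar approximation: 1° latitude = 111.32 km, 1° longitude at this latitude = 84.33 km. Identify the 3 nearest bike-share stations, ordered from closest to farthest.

G, I, E

Distances from 40.7540°N, 72.6638°W:
A: √((-0.0053·111.32)² + (0.0036·84.33)²) = √(0.348095 + 0.092166) = 0.6635 km
B: √((-0.0040·111.32)² + (-0.0103·84.33)²) = √(0.198274 + 0.754464) = 0.9761 km
C: √((0.0039·111.32)² + (0.0074·84.33)²) = √(0.188484 + 0.389428) = 0.7602 km
D: √((0.0085·111.32)² + (0.0019·84.33)²) = √(0.895332 + 0.025673) = 0.9597 km
E: √((-0.0015·111.32)² + (0.0068·84.33)²) = √(0.027882 + 0.328838) = 0.5973 km
F: √((-0.0030·111.32)² + (-0.0098·84.33)²) = √(0.111529 + 0.682993) = 0.8914 km
G: √((-0.0018·111.32)² + (0.0037·84.33)²) = √(0.040151 + 0.097357) = 0.3708 km
H: √((-0.0079·111.32)² + (-0.0037·84.33)²) = √(0.773394 + 0.097357) = 0.9331 km
I: √((-0.0004·111.32)² + (-0.0050·84.33)²) = √(0.001983 + 0.177789) = 0.4240 km
J: √((-0.0035·111.32)² + (-0.0074·84.33)²) = √(0.151804 + 0.389428) = 0.7357 km
K: √((0.0102·111.32)² + (-0.0023·84.33)²) = √(1.289278 + 0.037620) = 1.1519 km
L: √((-0.0053·111.32)² + (-0.0057·84.33)²) = √(0.348095 + 0.231054) = 0.7610 km
M: √((0.0096·111.32)² + (-0.0024·84.33)²) = √(1.142060 + 0.040963) = 1.0877 km
Sorted: G (0.3708 km) < I (0.4240 km) < E (0.5973 km) < A (0.6635 km) < J (0.7357 km) < …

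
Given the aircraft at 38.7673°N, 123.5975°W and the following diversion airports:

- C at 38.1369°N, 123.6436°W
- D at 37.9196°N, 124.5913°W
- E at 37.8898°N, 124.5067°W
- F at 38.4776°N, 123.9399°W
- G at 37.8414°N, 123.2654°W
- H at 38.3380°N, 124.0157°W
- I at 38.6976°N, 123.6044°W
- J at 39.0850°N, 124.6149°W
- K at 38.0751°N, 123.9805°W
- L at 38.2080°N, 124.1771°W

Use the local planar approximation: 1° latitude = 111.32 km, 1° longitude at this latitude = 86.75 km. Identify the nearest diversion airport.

Distances from 38.7673°N, 123.5975°W:
C: √((-0.6304·111.32)² + (-0.0461·86.75)²) = √(4924.688941 + 15.993401) = 70.2900 km
D: √((-0.8477·111.32)² + (-0.9938·86.75)²) = √(8904.935162 + 7432.534808) = 127.8181 km
E: √((-0.8775·111.32)² + (-0.9092·86.75)²) = √(9542.027099 + 6220.965904) = 125.5508 km
F: √((-0.2897·111.32)² + (-0.3424·86.75)²) = √(1040.024058 + 882.280090) = 43.8441 km
G: √((-0.9259·111.32)² + (0.3321·86.75)²) = √(10623.669796 + 829.997374) = 107.0218 km
H: √((-0.4293·111.32)² + (-0.4182·86.75)²) = √(2283.853132 + 1316.154957) = 60.0001 km
I: √((-0.0697·111.32)² + (-0.0069·86.75)²) = √(60.202143 + 0.358292) = 7.7821 km
J: √((0.3177·111.32)² + (-1.0174·86.75)²) = √(1250.779703 + 7789.730514) = 95.0816 km
K: √((-0.6922·111.32)² + (-0.3830·86.75)²) = √(5937.581519 + 1103.917238) = 83.9136 km
L: √((-0.5593·111.32)² + (-0.5796·86.75)²) = √(3876.466489 + 2528.108568) = 80.0286 km
Minimum: I at 7.7821 km.

I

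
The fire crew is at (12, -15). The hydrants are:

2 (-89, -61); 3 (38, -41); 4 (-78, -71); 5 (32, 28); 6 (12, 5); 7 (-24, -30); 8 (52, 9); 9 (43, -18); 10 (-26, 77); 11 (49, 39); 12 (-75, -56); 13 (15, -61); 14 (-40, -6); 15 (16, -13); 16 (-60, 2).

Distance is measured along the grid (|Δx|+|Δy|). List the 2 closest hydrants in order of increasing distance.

15, 6

Distances from (12, -15):
2: 147
3: 52
4: 146
5: 63
6: 20
7: 51
8: 64
9: 34
10: 130
11: 91
12: 128
13: 49
14: 61
15: 6
16: 89
Sorted: 15 (6) < 6 (20) < 9 (34) < 13 (49) < …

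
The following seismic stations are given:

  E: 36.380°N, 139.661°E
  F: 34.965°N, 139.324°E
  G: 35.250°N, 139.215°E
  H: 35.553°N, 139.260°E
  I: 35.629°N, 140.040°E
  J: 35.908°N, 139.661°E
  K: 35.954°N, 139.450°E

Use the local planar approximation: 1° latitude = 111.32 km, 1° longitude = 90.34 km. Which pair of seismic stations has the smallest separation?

J and K

Pairwise distances:
J–K: 19.738 km
F–G: 33.219 km
G–H: 33.974 km
I–J: 46.227 km
H–K: 47.826 km
E–K: 51.110 km
E–J: 52.543 km
H–J: 53.610 km
I–K: 64.420 km
F–H: 65.711 km
H–I: 70.971 km
G–K: 81.194 km
G–J: 83.599 km
G–I: 85.644 km
E–I: 90.341 km
F–I: 98.222 km
E–H: 98.933 km
F–J: 109.300 km
F–K: 110.682 km
E–G: 132.087 km
E–F: 160.433 km
Closest pair: J–K at 19.738 km.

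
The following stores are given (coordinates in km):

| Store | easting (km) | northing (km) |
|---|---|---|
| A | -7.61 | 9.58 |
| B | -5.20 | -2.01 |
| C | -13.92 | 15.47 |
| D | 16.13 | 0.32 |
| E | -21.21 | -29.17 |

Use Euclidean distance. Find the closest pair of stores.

A and C

Pairwise distances:
A–C: √((-6.31)² + (5.89)²) = √(39.8161 + 34.6921) = 8.63 km
A–B: √((2.41)² + (-11.59)²) = √(5.8081 + 134.3281) = 11.84 km
B–C: √((-8.72)² + (17.48)²) = √(76.0384 + 305.5504) = 19.53 km
B–D: √((21.33)² + (2.33)²) = √(454.9689 + 5.4289) = 21.46 km
A–D: √((23.74)² + (-9.26)²) = √(563.5876 + 85.7476) = 25.48 km
B–E: √((-16.01)² + (-27.16)²) = √(256.3201 + 737.6656) = 31.53 km
C–D: √((30.05)² + (-15.15)²) = √(903.0025 + 229.5225) = 33.65 km
A–E: √((-13.60)² + (-38.75)²) = √(184.9600 + 1501.5625) = 41.07 km
C–E: √((-7.29)² + (-44.64)²) = √(53.1441 + 1992.7296) = 45.23 km
D–E: √((-37.34)² + (-29.49)²) = √(1394.2756 + 869.6601) = 47.58 km
Closest pair: A–C at 8.63 km.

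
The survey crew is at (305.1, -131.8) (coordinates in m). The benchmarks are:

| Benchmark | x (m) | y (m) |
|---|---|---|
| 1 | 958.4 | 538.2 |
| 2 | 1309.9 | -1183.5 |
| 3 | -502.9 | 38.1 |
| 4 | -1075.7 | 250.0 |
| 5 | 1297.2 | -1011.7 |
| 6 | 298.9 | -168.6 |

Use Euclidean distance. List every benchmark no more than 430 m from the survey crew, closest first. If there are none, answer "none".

Distances from (305.1, -131.8):
1: √((653.3)² + (670.0)²) = √(426800.890 + 448900.000) = 935.8 m
2: √((1004.8)² + (-1051.7)²) = √(1009623.040 + 1106072.890) = 1454.5 m
3: √((-808.0)² + (169.9)²) = √(652864.000 + 28866.010) = 825.7 m
4: √((-1380.8)² + (381.8)²) = √(1906608.640 + 145771.240) = 1432.6 m
5: √((992.1)² + (-879.9)²) = √(984262.410 + 774224.010) = 1326.1 m
6: √((-6.2)² + (-36.8)²) = √(38.440 + 1354.240) = 37.3 m
Threshold 430 m: 6 (37.3 m) is within range.

6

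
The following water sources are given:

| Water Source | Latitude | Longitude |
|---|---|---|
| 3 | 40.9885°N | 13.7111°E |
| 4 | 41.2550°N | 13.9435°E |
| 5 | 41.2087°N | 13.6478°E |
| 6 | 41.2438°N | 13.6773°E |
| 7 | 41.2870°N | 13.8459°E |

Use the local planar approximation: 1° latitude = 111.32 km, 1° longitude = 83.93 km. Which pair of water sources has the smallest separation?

Pairwise distances:
3–4: √((0.2665·111.32)² + (0.2324·83.93)²) = √(880.117836 + 380.457976) = 35.5046 km
3–5: √((0.2202·111.32)² + (-0.0633·83.93)²) = √(600.870696 + 28.225514) = 25.0818 km
3–6: √((0.2553·111.32)² + (-0.0338·83.93)²) = √(807.696173 + 8.047627) = 28.5612 km
3–7: √((0.2985·111.32)² + (0.1348·83.93)²) = √(1104.167770 + 128.001256) = 35.1023 km
4–5: √((-0.0463·111.32)² + (-0.2957·83.93)²) = √(26.564912 + 615.938137) = 25.3476 km
4–6: √((-0.0112·111.32)² + (-0.2662·83.93)²) = √(1.554470 + 499.172382) = 22.3769 km
4–7: √((0.0320·111.32)² + (-0.0976·83.93)²) = √(12.689554 + 67.101786) = 8.9326 km
5–6: √((0.0351·111.32)² + (0.0295·83.93)²) = √(15.267243 + 6.130254) = 4.6257 km
5–7: √((0.0783·111.32)² + (0.1981·83.93)²) = √(75.974862 + 276.441600) = 18.7728 km
6–7: √((0.0432·111.32)² + (0.1686·83.93)²) = √(23.126712 + 200.239424) = 14.9454 km
Closest pair: 5–6 at 4.6257 km.

5 and 6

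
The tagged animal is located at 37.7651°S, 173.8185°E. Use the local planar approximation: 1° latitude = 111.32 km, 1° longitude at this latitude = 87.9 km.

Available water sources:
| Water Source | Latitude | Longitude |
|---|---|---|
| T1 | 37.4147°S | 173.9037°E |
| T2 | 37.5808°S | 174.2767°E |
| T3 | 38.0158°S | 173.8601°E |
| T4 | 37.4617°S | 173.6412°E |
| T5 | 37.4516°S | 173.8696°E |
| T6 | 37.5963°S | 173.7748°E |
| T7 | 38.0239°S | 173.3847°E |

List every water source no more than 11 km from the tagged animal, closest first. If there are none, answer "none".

none

Distances from 37.7651°S, 173.8185°E:
T1: √((0.3504·111.32)² + (0.0852·87.9)²) = √(1521.509227 + 56.086319) = 39.7190 km
T2: √((0.1843·111.32)² + (0.4582·87.9)²) = √(420.917581 + 1622.138455) = 45.2002 km
T3: √((-0.2507·111.32)² + (0.0416·87.9)²) = √(778.852222 + 13.371016) = 28.1465 km
T4: √((0.3034·111.32)² + (-0.1773·87.9)²) = √(1140.716040 + 242.881939) = 37.1967 km
T5: √((0.3135·111.32)² + (0.0511·87.9)²) = √(1217.927637 + 20.175279) = 35.1867 km
T6: √((0.1688·111.32)² + (-0.0437·87.9)²) = √(353.094766 + 14.755048) = 19.1794 km
T7: √((-0.2588·111.32)² + (-0.4338·87.9)²) = √(829.993974 + 1453.974686) = 47.7909 km
Threshold 11 km: none within range.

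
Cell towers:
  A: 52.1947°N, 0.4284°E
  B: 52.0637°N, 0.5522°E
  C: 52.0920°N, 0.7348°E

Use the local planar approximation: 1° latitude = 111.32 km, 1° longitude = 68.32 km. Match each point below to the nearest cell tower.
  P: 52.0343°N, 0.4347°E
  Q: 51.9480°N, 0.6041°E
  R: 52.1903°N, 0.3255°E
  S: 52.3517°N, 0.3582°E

P at 52.0343°N, 0.4347°E:
  A: 17.8609 km
  B: 8.6691 km
  C: 21.4854 km
  → nearest: B (8.6691 km)
Q at 51.9480°N, 0.6041°E:
  A: 29.9715 km
  B: 13.3589 km
  C: 18.3493 km
  → nearest: B (13.3589 km)
R at 52.1903°N, 0.3255°E:
  A: 7.0472 km
  B: 20.9404 km
  C: 30.0282 km
  → nearest: A (7.0472 km)
S at 52.3517°N, 0.3582°E:
  A: 18.1234 km
  B: 34.6919 km
  C: 38.7011 km
  → nearest: A (18.1234 km)

P→B; Q→B; R→A; S→A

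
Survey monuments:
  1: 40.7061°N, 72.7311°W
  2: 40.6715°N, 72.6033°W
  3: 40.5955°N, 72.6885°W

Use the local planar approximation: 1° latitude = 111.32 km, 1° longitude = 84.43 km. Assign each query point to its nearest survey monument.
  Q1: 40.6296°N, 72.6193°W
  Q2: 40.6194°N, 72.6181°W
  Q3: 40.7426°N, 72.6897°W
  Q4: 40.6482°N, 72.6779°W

Q1 at 40.6296°N, 72.6193°W:
  1: √((0.0765·111.32)² + (-0.1118·84.43)²) = √(72.521915 + 89.099894) = 12.7131 km
  2: √((0.0419·111.32)² + (0.0160·84.43)²) = √(21.755769 + 1.824877) = 4.8560 km
  3: √((-0.0341·111.32)² + (-0.0692·84.43)²) = √(14.409707 + 34.135461) = 6.9674 km
  → nearest: 2 (4.8560 km)
Q2 at 40.6194°N, 72.6181°W:
  1: √((0.0867·111.32)² + (-0.1130·84.43)²) = √(93.150371 + 91.022858) = 13.5710 km
  2: √((0.0521·111.32)² + (0.0148·84.43)²) = √(33.637355 + 1.561410) = 5.9329 km
  3: √((-0.0239·111.32)² + (-0.0704·84.43)²) = √(7.078516 + 35.329614) = 6.5122 km
  → nearest: 2 (5.9329 km)
Q3 at 40.7426°N, 72.6897°W:
  1: √((-0.0365·111.32)² + (-0.0414·84.43)²) = √(16.509432 + 12.217835) = 5.3598 km
  2: √((-0.0711·111.32)² + (0.0864·84.43)²) = √(62.644882 + 53.213407) = 10.7637 km
  3: √((-0.1471·111.32)² + (0.0012·84.43)²) = √(268.146258 + 0.010265) = 16.3755 km
  → nearest: 1 (5.3598 km)
Q4 at 40.6482°N, 72.6779°W:
  1: √((0.0579·111.32)² + (-0.0532·84.43)²) = √(41.543542 + 20.175153) = 7.8561 km
  2: √((0.0233·111.32)² + (0.0746·84.43)²) = √(6.727570 + 39.670825) = 6.8116 km
  3: √((-0.0527·111.32)² + (-0.0106·84.43)²) = √(34.416573 + 0.800950) = 5.9344 km
  → nearest: 3 (5.9344 km)

Q1→2; Q2→2; Q3→1; Q4→3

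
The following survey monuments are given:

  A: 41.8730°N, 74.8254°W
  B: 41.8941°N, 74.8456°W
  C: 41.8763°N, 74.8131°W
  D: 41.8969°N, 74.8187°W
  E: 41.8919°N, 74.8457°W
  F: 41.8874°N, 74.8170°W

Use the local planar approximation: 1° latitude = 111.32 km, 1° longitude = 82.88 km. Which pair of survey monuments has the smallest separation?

B and E

Pairwise distances:
A–B: 2.8844 km
A–C: 1.0836 km
A–D: 2.7179 km
A–E: 2.6939 km
A–F: 1.7477 km
B–C: 3.3439 km
B–D: 2.2512 km
B–E: 0.2450 km
B–F: 2.4849 km
C–D: 2.3397 km
C–E: 3.2118 km
C–F: 1.2772 km
D–E: 2.3059 km
D–F: 1.0669 km
E–F: 2.4308 km
Closest pair: B–E at 0.2450 km.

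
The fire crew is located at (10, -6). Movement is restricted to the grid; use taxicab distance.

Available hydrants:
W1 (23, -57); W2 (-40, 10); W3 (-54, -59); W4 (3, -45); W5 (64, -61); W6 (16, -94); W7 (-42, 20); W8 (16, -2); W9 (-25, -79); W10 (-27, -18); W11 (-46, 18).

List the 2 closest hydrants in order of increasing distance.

W8, W4

Distances from (10, -6):
W1: |13| + |-51| = 13 + 51 = 64
W2: |-50| + |16| = 50 + 16 = 66
W3: |-64| + |-53| = 64 + 53 = 117
W4: |-7| + |-39| = 7 + 39 = 46
W5: |54| + |-55| = 54 + 55 = 109
W6: |6| + |-88| = 6 + 88 = 94
W7: |-52| + |26| = 52 + 26 = 78
W8: |6| + |4| = 6 + 4 = 10
W9: |-35| + |-73| = 35 + 73 = 108
W10: |-37| + |-12| = 37 + 12 = 49
W11: |-56| + |24| = 56 + 24 = 80
Sorted: W8 (10) < W4 (46) < W10 (49) < W1 (64) < …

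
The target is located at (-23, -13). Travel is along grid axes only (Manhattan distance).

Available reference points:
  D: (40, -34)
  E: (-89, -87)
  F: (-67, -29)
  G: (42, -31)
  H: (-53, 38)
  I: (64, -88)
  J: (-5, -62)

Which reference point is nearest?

Distances from (-23, -13):
D: |63| + |-21| = 63 + 21 = 84
E: |-66| + |-74| = 66 + 74 = 140
F: |-44| + |-16| = 44 + 16 = 60
G: |65| + |-18| = 65 + 18 = 83
H: |-30| + |51| = 30 + 51 = 81
I: |87| + |-75| = 87 + 75 = 162
J: |18| + |-49| = 18 + 49 = 67
Minimum: F at 60.

F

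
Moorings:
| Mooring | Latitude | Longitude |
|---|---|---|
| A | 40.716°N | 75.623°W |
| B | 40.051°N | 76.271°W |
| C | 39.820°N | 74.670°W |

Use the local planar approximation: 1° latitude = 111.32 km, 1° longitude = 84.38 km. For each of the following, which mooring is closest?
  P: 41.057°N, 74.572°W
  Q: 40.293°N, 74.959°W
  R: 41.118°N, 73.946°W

P→A; Q→C; R→A

P at 41.057°N, 74.572°W:
  A: √((-0.341·111.32)² + (-1.051·84.38)²) = √(1440.97071 + 7864.74189) = 96.466 km
  B: √((-1.006·111.32)² + (-1.699·84.38)²) = √(12541.29423 + 20552.55409) = 181.917 km
  C: √((-1.237·111.32)² + (-0.098·84.38)²) = √(18962.07214 + 68.38033) = 137.951 km
  → nearest: A (96.466 km)
Q at 40.293°N, 74.959°W:
  A: √((0.423·111.32)² + (-0.664·84.38)²) = √(2217.31365 + 3139.17264) = 73.188 km
  B: √((-0.242·111.32)² + (-1.312·84.38)²) = √(725.73343 + 12255.94243) = 113.937 km
  C: √((-0.473·111.32)² + (0.289·84.38)²) = √(2772.48163 + 594.66822) = 58.027 km
  → nearest: C (58.027 km)
R at 41.118°N, 73.946°W:
  A: √((-0.402·111.32)² + (-1.677·84.38)²) = √(2002.61978 + 20023.73861) = 148.413 km
  B: √((-1.067·111.32)² + (-2.325·84.38)²) = √(14108.31781 + 38487.96567) = 229.339 km
  C: √((-1.298·111.32)² + (-0.724·84.38)²) = √(20878.33108 + 3732.12494) = 156.877 km
  → nearest: A (148.413 km)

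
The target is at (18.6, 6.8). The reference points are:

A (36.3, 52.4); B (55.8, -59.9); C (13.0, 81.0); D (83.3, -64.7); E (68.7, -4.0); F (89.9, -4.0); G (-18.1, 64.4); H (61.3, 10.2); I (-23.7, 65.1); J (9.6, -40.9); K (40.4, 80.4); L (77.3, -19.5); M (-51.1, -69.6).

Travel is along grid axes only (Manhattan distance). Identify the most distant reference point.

M

Distances from (18.6, 6.8):
A: |17.7| + |45.6| = 17.7 + 45.6 = 63.3
B: |37.2| + |-66.7| = 37.2 + 66.7 = 103.9
C: |-5.6| + |74.2| = 5.6 + 74.2 = 79.8
D: |64.7| + |-71.5| = 64.7 + 71.5 = 136.2
E: |50.1| + |-10.8| = 50.1 + 10.8 = 60.9
F: |71.3| + |-10.8| = 71.3 + 10.8 = 82.1
G: |-36.7| + |57.6| = 36.7 + 57.6 = 94.3
H: |42.7| + |3.4| = 42.7 + 3.4 = 46.1
I: |-42.3| + |58.3| = 42.3 + 58.3 = 100.6
J: |-9.0| + |-47.7| = 9.0 + 47.7 = 56.7
K: |21.8| + |73.6| = 21.8 + 73.6 = 95.4
L: |58.7| + |-26.3| = 58.7 + 26.3 = 85.0
M: |-69.7| + |-76.4| = 69.7 + 76.4 = 146.1
Maximum: M at 146.1.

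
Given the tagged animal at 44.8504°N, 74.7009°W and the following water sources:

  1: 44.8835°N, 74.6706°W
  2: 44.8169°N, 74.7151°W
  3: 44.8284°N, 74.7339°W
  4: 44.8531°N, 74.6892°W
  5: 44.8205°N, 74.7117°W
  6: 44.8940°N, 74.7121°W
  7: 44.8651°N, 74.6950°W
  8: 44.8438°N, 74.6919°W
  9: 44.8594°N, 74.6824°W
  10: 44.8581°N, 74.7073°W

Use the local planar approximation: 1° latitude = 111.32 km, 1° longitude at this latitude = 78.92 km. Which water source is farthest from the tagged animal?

Distances from 44.8504°N, 74.7009°W:
1: √((0.0331·111.32)² + (0.0303·78.92)²) = √(13.576955 + 5.718201) = 4.3926 km
2: √((-0.0335·111.32)² + (-0.0142·78.92)²) = √(13.907082 + 1.255888) = 3.8940 km
3: √((-0.0220·111.32)² + (-0.0330·78.92)²) = √(5.997797 + 6.782691) = 3.5750 km
4: √((0.0027·111.32)² + (0.0117·78.92)²) = √(0.090339 + 0.852601) = 0.9711 km
5: √((-0.0299·111.32)² + (-0.0108·78.92)²) = √(11.078699 + 0.726477) = 3.4359 km
6: √((0.0436·111.32)² + (-0.0112·78.92)²) = √(23.556967 + 0.781286) = 4.9334 km
7: √((0.0147·111.32)² + (0.0059·78.92)²) = √(2.677818 + 0.216809) = 1.7014 km
8: √((-0.0066·111.32)² + (0.0090·78.92)²) = √(0.539802 + 0.504498) = 1.0219 km
9: √((0.0090·111.32)² + (0.0185·78.92)²) = √(1.003764 + 2.131658) = 1.7707 km
10: √((0.0077·111.32)² + (-0.0064·78.92)²) = √(0.734730 + 0.255114) = 0.9949 km
Maximum: 6 at 4.9334 km.

6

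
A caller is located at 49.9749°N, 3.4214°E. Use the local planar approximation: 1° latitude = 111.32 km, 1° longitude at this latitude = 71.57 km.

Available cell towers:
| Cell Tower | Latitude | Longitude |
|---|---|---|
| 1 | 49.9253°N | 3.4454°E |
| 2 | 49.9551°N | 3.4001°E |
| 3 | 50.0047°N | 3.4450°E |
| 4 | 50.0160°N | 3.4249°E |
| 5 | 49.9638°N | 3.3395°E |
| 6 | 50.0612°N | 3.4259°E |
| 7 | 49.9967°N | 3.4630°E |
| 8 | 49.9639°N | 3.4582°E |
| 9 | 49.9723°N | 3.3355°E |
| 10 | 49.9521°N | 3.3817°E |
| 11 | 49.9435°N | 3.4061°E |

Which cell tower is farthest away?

Distances from 49.9749°N, 3.4214°E:
1: √((-0.0496·111.32)² + (0.0240·71.57)²) = √(30.486653 + 2.950425) = 5.7825 km
2: √((-0.0198·111.32)² + (-0.0213·71.57)²) = √(4.858216 + 2.323920) = 2.6800 km
3: √((0.0298·111.32)² + (0.0236·71.57)²) = √(11.004718 + 2.852897) = 3.7226 km
4: √((0.0411·111.32)² + (0.0035·71.57)²) = √(20.932931 + 0.062748) = 4.5821 km
5: √((-0.0111·111.32)² + (-0.0819·71.57)²) = √(1.526836 + 34.358155) = 5.9904 km
6: √((0.0863·111.32)² + (0.0045·71.57)²) = √(92.292835 + 0.103726) = 9.6123 km
7: √((0.0218·111.32)² + (0.0416·71.57)²) = √(5.889242 + 8.864387) = 3.8410 km
8: √((-0.0110·111.32)² + (0.0368·71.57)²) = √(1.499449 + 6.936776) = 2.9045 km
9: √((-0.0026·111.32)² + (-0.0859·71.57)²) = √(0.083771 + 37.796219) = 6.1547 km
10: √((-0.0228·111.32)² + (-0.0397·71.57)²) = √(6.441931 + 8.073150) = 3.8099 km
11: √((-0.0314·111.32)² + (-0.0153·71.57)²) = √(12.218157 + 1.199071) = 3.6630 km
Maximum: 6 at 9.6123 km.

6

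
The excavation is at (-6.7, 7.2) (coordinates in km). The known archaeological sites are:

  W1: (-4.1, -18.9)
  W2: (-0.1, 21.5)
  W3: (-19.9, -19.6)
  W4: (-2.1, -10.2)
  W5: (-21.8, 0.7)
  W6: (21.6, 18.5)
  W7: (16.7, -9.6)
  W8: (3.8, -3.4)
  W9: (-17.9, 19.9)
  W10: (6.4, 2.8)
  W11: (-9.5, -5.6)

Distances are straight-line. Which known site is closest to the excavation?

Distances from (-6.7, 7.2):
W1: 26.2 km
W2: 15.7 km
W3: 29.9 km
W4: 18.0 km
W5: 16.4 km
W6: 30.5 km
W7: 28.8 km
W8: 14.9 km
W9: 16.9 km
W10: 13.8 km
W11: 13.1 km
Minimum: W11 at 13.1 km.

W11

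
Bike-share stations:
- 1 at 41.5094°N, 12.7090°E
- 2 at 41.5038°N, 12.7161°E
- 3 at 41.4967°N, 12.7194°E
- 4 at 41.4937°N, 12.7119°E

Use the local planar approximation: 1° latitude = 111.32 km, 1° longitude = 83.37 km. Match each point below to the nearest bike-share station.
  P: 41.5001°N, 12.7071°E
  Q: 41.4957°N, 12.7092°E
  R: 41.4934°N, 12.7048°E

P at 41.5001°N, 12.7071°E:
  1: √((0.0093·111.32)² + (0.0019·83.37)²) = √(1.071796 + 0.025092) = 1.0473 km
  2: √((0.0037·111.32)² + (0.0090·83.37)²) = √(0.169648 + 0.562995) = 0.8559 km
  3: √((-0.0034·111.32)² + (0.0123·83.37)²) = √(0.143253 + 1.051550) = 1.0931 km
  4: √((-0.0064·111.32)² + (0.0048·83.37)²) = √(0.507582 + 0.160141) = 0.8171 km
  → nearest: 4 (0.8171 km)
Q at 41.4957°N, 12.7092°E:
  1: √((0.0137·111.32)² + (-0.0002·83.37)²) = √(2.325881 + 0.000278) = 1.5252 km
  2: √((0.0081·111.32)² + (0.0069·83.37)²) = √(0.813048 + 0.330916) = 1.0696 km
  3: √((0.0010·111.32)² + (0.0102·83.37)²) = √(0.012392 + 0.723136) = 0.8576 km
  4: √((-0.0020·111.32)² + (0.0027·83.37)²) = √(0.049569 + 0.050670) = 0.3166 km
  → nearest: 4 (0.3166 km)
R at 41.4934°N, 12.7048°E:
  1: √((0.0160·111.32)² + (0.0042·83.37)²) = √(3.172388 + 0.122608) = 1.8152 km
  2: √((0.0104·111.32)² + (0.0113·83.37)²) = √(1.340334 + 0.887517) = 1.4926 km
  3: √((0.0033·111.32)² + (0.0146·83.37)²) = √(0.134950 + 1.481581) = 1.2714 km
  4: √((0.0003·111.32)² + (0.0071·83.37)²) = √(0.001115 + 0.350378) = 0.5929 km
  → nearest: 4 (0.5929 km)

P→4; Q→4; R→4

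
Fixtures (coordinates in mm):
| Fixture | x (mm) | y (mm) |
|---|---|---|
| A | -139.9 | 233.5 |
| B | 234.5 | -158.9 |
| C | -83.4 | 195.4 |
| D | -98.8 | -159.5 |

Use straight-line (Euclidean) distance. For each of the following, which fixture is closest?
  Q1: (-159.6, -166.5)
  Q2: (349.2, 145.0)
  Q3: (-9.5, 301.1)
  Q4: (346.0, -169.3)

Q1 at (-159.6, -166.5):
  A: 400.5 mm
  B: 394.2 mm
  C: 369.8 mm
  D: 61.2 mm
  → nearest: D (61.2 mm)
Q2 at (349.2, 145.0):
  A: 497.0 mm
  B: 324.8 mm
  C: 435.5 mm
  D: 541.7 mm
  → nearest: B (324.8 mm)
Q3 at (-9.5, 301.1):
  A: 146.9 mm
  B: 520.7 mm
  C: 129.0 mm
  D: 469.2 mm
  → nearest: C (129.0 mm)
Q4 at (346.0, -169.3):
  A: 631.1 mm
  B: 112.0 mm
  C: 563.4 mm
  D: 444.9 mm
  → nearest: B (112.0 mm)

Q1→D; Q2→B; Q3→C; Q4→B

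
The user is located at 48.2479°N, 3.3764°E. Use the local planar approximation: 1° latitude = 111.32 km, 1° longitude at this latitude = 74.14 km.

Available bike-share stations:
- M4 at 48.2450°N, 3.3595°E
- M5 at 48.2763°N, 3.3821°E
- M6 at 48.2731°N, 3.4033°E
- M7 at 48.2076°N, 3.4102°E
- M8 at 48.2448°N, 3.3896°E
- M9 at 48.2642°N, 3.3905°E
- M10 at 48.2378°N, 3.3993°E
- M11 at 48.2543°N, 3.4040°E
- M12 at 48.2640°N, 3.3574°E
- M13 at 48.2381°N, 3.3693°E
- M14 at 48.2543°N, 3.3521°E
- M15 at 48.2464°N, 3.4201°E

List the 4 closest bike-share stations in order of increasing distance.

Distances from 48.2479°N, 3.3764°E:
M4: 1.2939 km
M5: 3.1896 km
M6: 3.4419 km
M7: 5.1386 km
M8: 1.0377 km
M9: 2.0941 km
M10: 2.0363 km
M11: 2.1667 km
M12: 2.2796 km
M13: 1.2113 km
M14: 1.9374 km
M15: 3.2442 km
Sorted: M8 (1.0377 km) < M13 (1.2113 km) < M4 (1.2939 km) < M14 (1.9374 km) < M10 (2.0363 km) < M9 (2.0941 km) < …

M8, M13, M4, M14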